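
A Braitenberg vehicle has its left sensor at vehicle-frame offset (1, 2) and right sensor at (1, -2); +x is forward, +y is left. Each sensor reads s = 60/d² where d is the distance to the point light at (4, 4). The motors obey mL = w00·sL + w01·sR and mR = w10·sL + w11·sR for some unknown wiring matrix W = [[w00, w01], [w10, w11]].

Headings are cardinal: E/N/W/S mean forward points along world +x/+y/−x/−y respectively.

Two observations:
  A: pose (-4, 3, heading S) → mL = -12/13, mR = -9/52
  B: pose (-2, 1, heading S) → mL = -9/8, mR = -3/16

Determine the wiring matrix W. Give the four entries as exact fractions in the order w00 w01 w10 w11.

obs A: pose=(-4,3,S) → sL=3/2, sR=15/26, mL=-12/13, mR=-9/52
obs B: pose=(-2,1,S) → sL=15/8, sR=3/4, mL=-9/8, mR=-3/16
sensor matrix S = [[3/2, 15/26], [15/8, 3/4]]; det S = 9/208
solve [mL_A; mL_B] = S·[w00; w01] and [mR_A; mR_B] = S·[w10; w11]:
  w00 = -1, w01 = 1, w10 = -1/2, w11 = 1

-1 1 -1/2 1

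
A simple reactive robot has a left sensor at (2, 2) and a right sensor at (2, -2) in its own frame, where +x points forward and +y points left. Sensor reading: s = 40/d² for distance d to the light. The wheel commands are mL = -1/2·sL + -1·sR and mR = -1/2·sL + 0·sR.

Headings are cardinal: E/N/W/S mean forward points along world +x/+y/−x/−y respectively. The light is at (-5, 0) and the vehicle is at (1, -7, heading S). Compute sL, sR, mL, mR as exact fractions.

8/29 40/97 -1548/2813 -4/29

left sensor world pos  = (3, -9); dL² = 145
right sensor world pos = (-1, -9); dR² = 97
sL = 40/145 = 8/29
sR = 40/97 = 40/97
mL = -1/2·sL + -1·sR = -1548/2813
mR = -1/2·sL + 0·sR = -4/29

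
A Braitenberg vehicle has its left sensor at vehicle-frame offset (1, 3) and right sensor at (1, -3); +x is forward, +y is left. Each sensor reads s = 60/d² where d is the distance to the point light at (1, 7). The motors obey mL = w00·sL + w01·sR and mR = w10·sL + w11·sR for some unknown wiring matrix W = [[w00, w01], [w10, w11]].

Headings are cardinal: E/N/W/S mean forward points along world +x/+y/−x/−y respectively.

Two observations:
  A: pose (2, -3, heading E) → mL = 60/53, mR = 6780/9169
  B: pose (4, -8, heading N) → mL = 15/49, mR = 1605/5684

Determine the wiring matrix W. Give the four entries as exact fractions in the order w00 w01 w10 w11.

obs A: pose=(2,-3,E) → sL=60/53, sR=60/173, mL=60/53, mR=6780/9169
obs B: pose=(4,-8,N) → sL=15/49, sR=15/58, mL=15/49, mR=1605/5684
sensor matrix S = [[60/53, 60/173], [15/49, 15/58]]; det S = 2431350/13029149
solve [mL_A; mL_B] = S·[w00; w01] and [mR_A; mR_B] = S·[w10; w11]:
  w00 = 1, w01 = 0, w10 = 1/2, w11 = 1/2

1 0 1/2 1/2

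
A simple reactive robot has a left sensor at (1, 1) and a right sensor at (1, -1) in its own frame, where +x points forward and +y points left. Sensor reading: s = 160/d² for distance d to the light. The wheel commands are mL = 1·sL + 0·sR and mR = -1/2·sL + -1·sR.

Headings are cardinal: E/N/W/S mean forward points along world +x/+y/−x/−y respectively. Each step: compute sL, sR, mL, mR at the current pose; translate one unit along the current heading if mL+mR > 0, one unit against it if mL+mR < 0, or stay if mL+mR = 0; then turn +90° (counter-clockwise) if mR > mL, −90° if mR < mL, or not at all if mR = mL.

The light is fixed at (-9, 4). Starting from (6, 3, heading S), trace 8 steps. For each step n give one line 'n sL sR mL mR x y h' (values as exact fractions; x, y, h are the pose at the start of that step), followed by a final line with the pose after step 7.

0 8/13 4/5 8/13 -72/65 6 3 S
1 160/197 160/197 160/197 -240/197 6 4 W
2 80/113 16/29 80/113 -2968/3277 7 4 N
3 160/289 160/293 160/289 -69680/84677 7 3 E
4 8/13 4/5 8/13 -72/65 6 3 S
5 160/197 160/197 160/197 -240/197 6 4 W
6 80/113 16/29 80/113 -2968/3277 7 4 N
7 160/289 160/293 160/289 -69680/84677 7 3 E
final 6 3 S

n=0: pose=(6,3,S); sL=8/13, sR=4/5; mL=8/13, mR=-72/65; mL+mR=-32/65 → advance -1; mR−mL=-112/65 → turn -1·90°
n=1: pose=(6,4,W); sL=160/197, sR=160/197; mL=160/197, mR=-240/197; mL+mR=-80/197 → advance -1; mR−mL=-400/197 → turn -1·90°
n=2: pose=(7,4,N); sL=80/113, sR=16/29; mL=80/113, mR=-2968/3277; mL+mR=-648/3277 → advance -1; mR−mL=-5288/3277 → turn -1·90°
n=3: pose=(7,3,E); sL=160/289, sR=160/293; mL=160/289, mR=-69680/84677; mL+mR=-22800/84677 → advance -1; mR−mL=-116560/84677 → turn -1·90°
n=4: pose=(6,3,S); sL=8/13, sR=4/5; mL=8/13, mR=-72/65; mL+mR=-32/65 → advance -1; mR−mL=-112/65 → turn -1·90°
n=5: pose=(6,4,W); sL=160/197, sR=160/197; mL=160/197, mR=-240/197; mL+mR=-80/197 → advance -1; mR−mL=-400/197 → turn -1·90°
n=6: pose=(7,4,N); sL=80/113, sR=16/29; mL=80/113, mR=-2968/3277; mL+mR=-648/3277 → advance -1; mR−mL=-5288/3277 → turn -1·90°
n=7: pose=(7,3,E); sL=160/289, sR=160/293; mL=160/289, mR=-69680/84677; mL+mR=-22800/84677 → advance -1; mR−mL=-116560/84677 → turn -1·90°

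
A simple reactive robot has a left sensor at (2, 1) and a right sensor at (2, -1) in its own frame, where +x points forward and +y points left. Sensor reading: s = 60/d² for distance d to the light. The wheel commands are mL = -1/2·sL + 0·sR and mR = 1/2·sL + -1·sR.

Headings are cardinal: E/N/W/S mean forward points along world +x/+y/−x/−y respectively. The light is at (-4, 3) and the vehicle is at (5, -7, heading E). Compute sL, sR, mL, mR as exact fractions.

30/101 30/121 -15/101 -1215/12221

left sensor world pos  = (7, -6); dL² = 202
right sensor world pos = (7, -8); dR² = 242
sL = 60/202 = 30/101
sR = 60/242 = 30/121
mL = -1/2·sL + 0·sR = -15/101
mR = 1/2·sL + -1·sR = -1215/12221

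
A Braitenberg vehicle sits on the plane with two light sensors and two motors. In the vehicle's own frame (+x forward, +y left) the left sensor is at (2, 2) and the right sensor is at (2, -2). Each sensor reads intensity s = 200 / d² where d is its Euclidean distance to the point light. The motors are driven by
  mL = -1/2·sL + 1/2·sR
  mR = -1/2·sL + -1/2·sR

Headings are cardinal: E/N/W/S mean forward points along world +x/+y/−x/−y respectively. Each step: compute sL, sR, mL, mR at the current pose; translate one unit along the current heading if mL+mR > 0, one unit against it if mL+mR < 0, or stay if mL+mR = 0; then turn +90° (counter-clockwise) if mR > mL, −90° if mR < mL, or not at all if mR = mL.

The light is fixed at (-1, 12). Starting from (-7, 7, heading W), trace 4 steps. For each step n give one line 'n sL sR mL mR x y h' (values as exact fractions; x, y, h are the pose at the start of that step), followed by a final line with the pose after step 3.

0 200/113 200/73 4000/8249 -18600/8249 -7 7 W
1 100/29 100/9 1000/261 -1900/261 -6 7 N
2 8 200/73 -192/73 -392/73 -6 6 E
3 5/2 25/16 -15/32 -65/32 -7 6 S
final -7 7 W

n=0: pose=(-7,7,W); sL=200/113, sR=200/73; mL=4000/8249, mR=-18600/8249; mL+mR=-200/113 → advance -1; mR−mL=-200/73 → turn -1·90°
n=1: pose=(-6,7,N); sL=100/29, sR=100/9; mL=1000/261, mR=-1900/261; mL+mR=-100/29 → advance -1; mR−mL=-100/9 → turn -1·90°
n=2: pose=(-6,6,E); sL=8, sR=200/73; mL=-192/73, mR=-392/73; mL+mR=-8 → advance -1; mR−mL=-200/73 → turn -1·90°
n=3: pose=(-7,6,S); sL=5/2, sR=25/16; mL=-15/32, mR=-65/32; mL+mR=-5/2 → advance -1; mR−mL=-25/16 → turn -1·90°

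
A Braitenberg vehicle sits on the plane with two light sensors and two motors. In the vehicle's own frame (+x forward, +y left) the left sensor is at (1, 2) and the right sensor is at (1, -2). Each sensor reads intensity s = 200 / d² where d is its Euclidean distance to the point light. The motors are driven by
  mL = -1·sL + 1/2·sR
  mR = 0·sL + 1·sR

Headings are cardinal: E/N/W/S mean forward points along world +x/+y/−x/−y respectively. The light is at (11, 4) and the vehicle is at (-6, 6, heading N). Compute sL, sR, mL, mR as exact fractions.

left sensor world pos  = (-8, 7); dL² = 370
right sensor world pos = (-4, 7); dR² = 234
sL = 200/370 = 20/37
sR = 200/234 = 100/117
mL = -1·sL + 1/2·sR = -490/4329
mR = 0·sL + 1·sR = 100/117

20/37 100/117 -490/4329 100/117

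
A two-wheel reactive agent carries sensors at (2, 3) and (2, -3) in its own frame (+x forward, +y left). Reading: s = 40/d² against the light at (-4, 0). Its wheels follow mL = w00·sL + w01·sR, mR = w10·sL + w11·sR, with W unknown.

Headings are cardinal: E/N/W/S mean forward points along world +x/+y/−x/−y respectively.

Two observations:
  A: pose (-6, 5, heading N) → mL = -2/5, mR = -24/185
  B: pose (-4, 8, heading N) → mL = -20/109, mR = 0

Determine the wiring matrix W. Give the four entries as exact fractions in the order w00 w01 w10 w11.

0 -1/2 1/2 -1/2

obs A: pose=(-6,5,N) → sL=20/37, sR=4/5, mL=-2/5, mR=-24/185
obs B: pose=(-4,8,N) → sL=40/109, sR=40/109, mL=-20/109, mR=0
sensor matrix S = [[20/37, 4/5], [40/109, 40/109]]; det S = -384/4033
solve [mL_A; mL_B] = S·[w00; w01] and [mR_A; mR_B] = S·[w10; w11]:
  w00 = 0, w01 = -1/2, w10 = 1/2, w11 = -1/2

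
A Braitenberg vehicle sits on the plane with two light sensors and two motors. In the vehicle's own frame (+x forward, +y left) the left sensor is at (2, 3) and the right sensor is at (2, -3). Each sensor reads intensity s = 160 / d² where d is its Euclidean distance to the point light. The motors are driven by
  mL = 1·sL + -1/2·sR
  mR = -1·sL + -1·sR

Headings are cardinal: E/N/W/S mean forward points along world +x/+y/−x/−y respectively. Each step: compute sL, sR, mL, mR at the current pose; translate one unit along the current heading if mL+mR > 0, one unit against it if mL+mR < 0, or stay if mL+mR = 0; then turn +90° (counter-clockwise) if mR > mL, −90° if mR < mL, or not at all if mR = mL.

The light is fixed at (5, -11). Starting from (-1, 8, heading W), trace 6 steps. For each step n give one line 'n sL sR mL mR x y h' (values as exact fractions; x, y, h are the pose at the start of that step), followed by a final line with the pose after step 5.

0 1/2 40/137 97/274 -217/274 -1 8 W
1 32/101 32/89 1232/8989 -6080/8989 0 8 N
2 16/45 80/117 8/585 -608/585 0 7 E
3 32/53 160/337 6544/17861 -19264/17861 -1 7 S
4 1/2 40/137 97/274 -217/274 -1 8 W
5 32/101 32/89 1232/8989 -6080/8989 0 8 N
final 0 7 E

n=0: pose=(-1,8,W); sL=1/2, sR=40/137; mL=97/274, mR=-217/274; mL+mR=-60/137 → advance -1; mR−mL=-157/137 → turn -1·90°
n=1: pose=(0,8,N); sL=32/101, sR=32/89; mL=1232/8989, mR=-6080/8989; mL+mR=-48/89 → advance -1; mR−mL=-7312/8989 → turn -1·90°
n=2: pose=(0,7,E); sL=16/45, sR=80/117; mL=8/585, mR=-608/585; mL+mR=-40/39 → advance -1; mR−mL=-616/585 → turn -1·90°
n=3: pose=(-1,7,S); sL=32/53, sR=160/337; mL=6544/17861, mR=-19264/17861; mL+mR=-240/337 → advance -1; mR−mL=-25808/17861 → turn -1·90°
n=4: pose=(-1,8,W); sL=1/2, sR=40/137; mL=97/274, mR=-217/274; mL+mR=-60/137 → advance -1; mR−mL=-157/137 → turn -1·90°
n=5: pose=(0,8,N); sL=32/101, sR=32/89; mL=1232/8989, mR=-6080/8989; mL+mR=-48/89 → advance -1; mR−mL=-7312/8989 → turn -1·90°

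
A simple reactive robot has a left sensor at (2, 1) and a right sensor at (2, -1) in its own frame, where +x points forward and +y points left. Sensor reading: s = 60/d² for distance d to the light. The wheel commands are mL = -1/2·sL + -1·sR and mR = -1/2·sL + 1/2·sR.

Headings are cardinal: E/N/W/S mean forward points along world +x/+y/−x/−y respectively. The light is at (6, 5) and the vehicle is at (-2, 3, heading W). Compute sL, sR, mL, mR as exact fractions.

left sensor world pos  = (-4, 2); dL² = 109
right sensor world pos = (-4, 4); dR² = 101
sL = 60/109 = 60/109
sR = 60/101 = 60/101
mL = -1/2·sL + -1·sR = -9570/11009
mR = -1/2·sL + 1/2·sR = 240/11009

60/109 60/101 -9570/11009 240/11009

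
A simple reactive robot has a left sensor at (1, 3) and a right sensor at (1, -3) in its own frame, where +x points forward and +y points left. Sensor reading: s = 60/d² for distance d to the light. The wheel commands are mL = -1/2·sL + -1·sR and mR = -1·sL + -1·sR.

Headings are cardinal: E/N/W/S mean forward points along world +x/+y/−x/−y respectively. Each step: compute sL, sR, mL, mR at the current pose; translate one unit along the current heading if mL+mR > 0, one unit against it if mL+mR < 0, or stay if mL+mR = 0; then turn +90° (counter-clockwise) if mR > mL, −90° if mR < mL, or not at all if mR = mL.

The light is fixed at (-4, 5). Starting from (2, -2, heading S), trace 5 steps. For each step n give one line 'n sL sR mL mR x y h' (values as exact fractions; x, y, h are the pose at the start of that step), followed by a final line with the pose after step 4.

0 12/29 60/73 -2178/2117 -2616/2117 2 -2 S
1 30/53 30/17 -1845/901 -2100/901 2 -1 W
2 60/41 12/25 -1242/1025 -1992/1025 3 -1 N
3 3/4 15/41 -243/328 -183/164 3 -2 E
4 12/29 60/73 -2178/2117 -2616/2117 2 -2 S
final 2 -1 W

n=0: pose=(2,-2,S); sL=12/29, sR=60/73; mL=-2178/2117, mR=-2616/2117; mL+mR=-4794/2117 → advance -1; mR−mL=-6/29 → turn -1·90°
n=1: pose=(2,-1,W); sL=30/53, sR=30/17; mL=-1845/901, mR=-2100/901; mL+mR=-3945/901 → advance -1; mR−mL=-15/53 → turn -1·90°
n=2: pose=(3,-1,N); sL=60/41, sR=12/25; mL=-1242/1025, mR=-1992/1025; mL+mR=-3234/1025 → advance -1; mR−mL=-30/41 → turn -1·90°
n=3: pose=(3,-2,E); sL=3/4, sR=15/41; mL=-243/328, mR=-183/164; mL+mR=-609/328 → advance -1; mR−mL=-3/8 → turn -1·90°
n=4: pose=(2,-2,S); sL=12/29, sR=60/73; mL=-2178/2117, mR=-2616/2117; mL+mR=-4794/2117 → advance -1; mR−mL=-6/29 → turn -1·90°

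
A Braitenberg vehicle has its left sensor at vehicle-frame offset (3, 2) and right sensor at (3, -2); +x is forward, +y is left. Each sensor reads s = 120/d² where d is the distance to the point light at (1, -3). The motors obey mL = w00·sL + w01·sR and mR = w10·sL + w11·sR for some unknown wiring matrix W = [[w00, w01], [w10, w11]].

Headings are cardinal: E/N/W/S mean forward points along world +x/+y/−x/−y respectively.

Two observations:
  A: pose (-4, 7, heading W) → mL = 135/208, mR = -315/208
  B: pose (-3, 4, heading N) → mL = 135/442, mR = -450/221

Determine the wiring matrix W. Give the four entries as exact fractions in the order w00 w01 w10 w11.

obs A: pose=(-4,7,W) → sL=15/16, sR=15/26, mL=135/208, mR=-315/208
obs B: pose=(-3,4,N) → sL=15/17, sR=15/13, mL=135/442, mR=-450/221
sensor matrix S = [[15/16, 15/26], [15/17, 15/13]]; det S = 2025/3536
solve [mL_A; mL_B] = S·[w00; w01] and [mR_A; mR_B] = S·[w10; w11]:
  w00 = 1, w01 = -1/2, w10 = -1, w11 = -1

1 -1/2 -1 -1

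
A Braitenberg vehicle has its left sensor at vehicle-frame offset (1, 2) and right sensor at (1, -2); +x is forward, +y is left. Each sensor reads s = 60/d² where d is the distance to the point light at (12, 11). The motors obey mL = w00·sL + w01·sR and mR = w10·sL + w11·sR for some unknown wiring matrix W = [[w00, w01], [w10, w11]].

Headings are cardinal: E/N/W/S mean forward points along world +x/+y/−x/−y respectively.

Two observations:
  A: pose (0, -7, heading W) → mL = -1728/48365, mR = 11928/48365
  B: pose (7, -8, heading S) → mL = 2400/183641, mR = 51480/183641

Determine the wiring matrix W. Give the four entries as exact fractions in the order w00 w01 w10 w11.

1 -1 1 1

obs A: pose=(0,-7,W) → sL=60/569, sR=12/85, mL=-1728/48365, mR=11928/48365
obs B: pose=(7,-8,S) → sL=60/409, sR=60/449, mL=2400/183641, mR=51480/183641
sensor matrix S = [[60/569, 12/85], [60/409, 60/449]]; det S = -11758464/1776359393
solve [mL_A; mL_B] = S·[w00; w01] and [mR_A; mR_B] = S·[w10; w11]:
  w00 = 1, w01 = -1, w10 = 1, w11 = 1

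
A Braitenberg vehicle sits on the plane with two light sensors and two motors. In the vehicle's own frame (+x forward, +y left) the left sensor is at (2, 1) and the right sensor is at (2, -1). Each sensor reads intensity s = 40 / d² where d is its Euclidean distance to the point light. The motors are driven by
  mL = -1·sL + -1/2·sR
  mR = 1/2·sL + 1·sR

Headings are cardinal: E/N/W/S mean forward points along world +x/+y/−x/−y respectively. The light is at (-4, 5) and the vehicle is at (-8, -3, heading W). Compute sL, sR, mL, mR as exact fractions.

left sensor world pos  = (-10, -4); dL² = 117
right sensor world pos = (-10, -2); dR² = 85
sL = 40/117 = 40/117
sR = 40/85 = 8/17
mL = -1·sL + -1/2·sR = -1148/1989
mR = 1/2·sL + 1·sR = 1276/1989

40/117 8/17 -1148/1989 1276/1989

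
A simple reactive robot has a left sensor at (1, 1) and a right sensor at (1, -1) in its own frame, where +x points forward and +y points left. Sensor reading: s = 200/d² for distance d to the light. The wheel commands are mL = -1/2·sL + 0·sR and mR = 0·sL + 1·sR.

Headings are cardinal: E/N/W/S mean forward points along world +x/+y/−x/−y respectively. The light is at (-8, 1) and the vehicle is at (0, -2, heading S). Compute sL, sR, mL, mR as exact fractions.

200/97 40/13 -100/97 40/13

left sensor world pos  = (1, -3); dL² = 97
right sensor world pos = (-1, -3); dR² = 65
sL = 200/97 = 200/97
sR = 200/65 = 40/13
mL = -1/2·sL + 0·sR = -100/97
mR = 0·sL + 1·sR = 40/13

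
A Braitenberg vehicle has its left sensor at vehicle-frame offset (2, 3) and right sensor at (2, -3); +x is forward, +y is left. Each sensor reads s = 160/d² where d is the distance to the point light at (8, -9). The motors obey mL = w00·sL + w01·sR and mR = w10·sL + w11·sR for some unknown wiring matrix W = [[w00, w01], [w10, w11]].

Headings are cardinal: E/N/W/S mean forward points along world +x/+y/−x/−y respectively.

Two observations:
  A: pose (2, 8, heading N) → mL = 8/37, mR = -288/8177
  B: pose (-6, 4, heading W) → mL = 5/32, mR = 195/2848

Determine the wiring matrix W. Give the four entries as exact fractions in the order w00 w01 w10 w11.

obs A: pose=(2,8,N) → sL=80/221, sR=16/37, mL=8/37, mR=-288/8177
obs B: pose=(-6,4,W) → sL=40/89, sR=5/16, mL=5/32, mR=195/2848
sensor matrix S = [[80/221, 16/37], [40/89, 5/16]]; det S = -59115/727753
solve [mL_A; mL_B] = S·[w00; w01] and [mR_A; mR_B] = S·[w10; w11]:
  w00 = 0, w01 = 1/2, w10 = 1/2, w11 = -1/2

0 1/2 1/2 -1/2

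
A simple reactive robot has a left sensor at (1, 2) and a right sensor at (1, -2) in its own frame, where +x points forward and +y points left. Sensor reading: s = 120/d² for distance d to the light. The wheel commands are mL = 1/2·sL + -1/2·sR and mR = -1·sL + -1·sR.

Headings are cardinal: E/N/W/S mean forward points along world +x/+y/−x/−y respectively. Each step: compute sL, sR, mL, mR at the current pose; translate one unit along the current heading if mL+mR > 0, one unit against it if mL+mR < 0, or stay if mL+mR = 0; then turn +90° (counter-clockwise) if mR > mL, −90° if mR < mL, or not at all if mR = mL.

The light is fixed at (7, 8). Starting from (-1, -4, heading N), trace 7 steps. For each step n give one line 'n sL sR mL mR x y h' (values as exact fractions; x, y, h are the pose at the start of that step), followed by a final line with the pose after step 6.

n=0: pose=(-1,-4,N); sL=120/221, sR=120/157; mL=-3840/34697, mR=-45360/34697; mL+mR=-49200/34697 → advance -1; mR−mL=-41520/34697 → turn -1·90°
n=1: pose=(-1,-5,E); sL=12/17, sR=60/137; mL=312/2329, mR=-2664/2329; mL+mR=-2352/2329 → advance -1; mR−mL=-2976/2329 → turn -1·90°
n=2: pose=(-2,-5,S); sL=24/49, sR=120/317; mL=864/15533, mR=-13488/15533; mL+mR=-12624/15533 → advance -1; mR−mL=-14352/15533 → turn -1·90°
n=3: pose=(-2,-4,W); sL=15/37, sR=3/5; mL=-18/185, mR=-186/185; mL+mR=-204/185 → advance -1; mR−mL=-168/185 → turn -1·90°
n=4: pose=(-1,-4,N); sL=120/221, sR=120/157; mL=-3840/34697, mR=-45360/34697; mL+mR=-49200/34697 → advance -1; mR−mL=-41520/34697 → turn -1·90°
n=5: pose=(-1,-5,E); sL=12/17, sR=60/137; mL=312/2329, mR=-2664/2329; mL+mR=-2352/2329 → advance -1; mR−mL=-2976/2329 → turn -1·90°
n=6: pose=(-2,-5,S); sL=24/49, sR=120/317; mL=864/15533, mR=-13488/15533; mL+mR=-12624/15533 → advance -1; mR−mL=-14352/15533 → turn -1·90°

0 120/221 120/157 -3840/34697 -45360/34697 -1 -4 N
1 12/17 60/137 312/2329 -2664/2329 -1 -5 E
2 24/49 120/317 864/15533 -13488/15533 -2 -5 S
3 15/37 3/5 -18/185 -186/185 -2 -4 W
4 120/221 120/157 -3840/34697 -45360/34697 -1 -4 N
5 12/17 60/137 312/2329 -2664/2329 -1 -5 E
6 24/49 120/317 864/15533 -13488/15533 -2 -5 S
final -2 -4 W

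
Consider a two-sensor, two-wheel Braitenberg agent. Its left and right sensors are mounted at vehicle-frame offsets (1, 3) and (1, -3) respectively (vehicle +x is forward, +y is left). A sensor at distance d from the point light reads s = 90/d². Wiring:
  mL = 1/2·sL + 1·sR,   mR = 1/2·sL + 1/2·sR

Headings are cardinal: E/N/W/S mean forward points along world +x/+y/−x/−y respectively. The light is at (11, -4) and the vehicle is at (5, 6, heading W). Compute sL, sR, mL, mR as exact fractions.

left sensor world pos  = (4, 3); dL² = 98
right sensor world pos = (4, 9); dR² = 218
sL = 90/98 = 45/49
sR = 90/218 = 45/109
mL = 1/2·sL + 1·sR = 9315/10682
mR = 1/2·sL + 1/2·sR = 3555/5341

45/49 45/109 9315/10682 3555/5341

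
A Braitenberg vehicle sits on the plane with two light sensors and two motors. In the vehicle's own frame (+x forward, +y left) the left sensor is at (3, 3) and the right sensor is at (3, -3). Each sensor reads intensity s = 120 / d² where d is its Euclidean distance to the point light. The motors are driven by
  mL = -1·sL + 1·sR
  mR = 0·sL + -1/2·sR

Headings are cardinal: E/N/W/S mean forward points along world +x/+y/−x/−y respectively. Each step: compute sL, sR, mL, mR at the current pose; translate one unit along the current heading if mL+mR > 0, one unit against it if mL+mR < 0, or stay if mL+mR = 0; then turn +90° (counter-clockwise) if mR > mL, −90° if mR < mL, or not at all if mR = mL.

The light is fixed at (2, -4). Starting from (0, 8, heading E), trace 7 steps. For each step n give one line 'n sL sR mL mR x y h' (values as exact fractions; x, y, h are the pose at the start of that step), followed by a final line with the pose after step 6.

n=0: pose=(0,8,E); sL=60/113, sR=60/41; mL=4320/4633, mR=-30/41; mL+mR=930/4633 → advance +1; mR−mL=-7710/4633 → turn -1·90°
n=1: pose=(1,8,S); sL=24/17, sR=120/97; mL=-288/1649, mR=-60/97; mL+mR=-1308/1649 → advance -1; mR−mL=-732/1649 → turn -1·90°
n=2: pose=(1,9,W); sL=30/29, sR=15/34; mL=-585/986, mR=-15/68; mL+mR=-1605/1972 → advance -1; mR−mL=735/1972 → turn +1·90°
n=3: pose=(2,9,S); sL=120/109, sR=120/109; mL=0, mR=-60/109; mL+mR=-60/109 → advance -1; mR−mL=-60/109 → turn -1·90°
n=4: pose=(2,10,W); sL=12/13, sR=60/149; mL=-1008/1937, mR=-30/149; mL+mR=-1398/1937 → advance -1; mR−mL=618/1937 → turn +1·90°
n=5: pose=(3,10,S); sL=120/137, sR=24/25; mL=288/3425, mR=-12/25; mL+mR=-1356/3425 → advance -1; mR−mL=-1932/3425 → turn -1·90°
n=6: pose=(3,11,W); sL=30/37, sR=15/41; mL=-675/1517, mR=-15/82; mL+mR=-1905/3034 → advance -1; mR−mL=795/3034 → turn +1·90°

0 60/113 60/41 4320/4633 -30/41 0 8 E
1 24/17 120/97 -288/1649 -60/97 1 8 S
2 30/29 15/34 -585/986 -15/68 1 9 W
3 120/109 120/109 0 -60/109 2 9 S
4 12/13 60/149 -1008/1937 -30/149 2 10 W
5 120/137 24/25 288/3425 -12/25 3 10 S
6 30/37 15/41 -675/1517 -15/82 3 11 W
final 4 11 S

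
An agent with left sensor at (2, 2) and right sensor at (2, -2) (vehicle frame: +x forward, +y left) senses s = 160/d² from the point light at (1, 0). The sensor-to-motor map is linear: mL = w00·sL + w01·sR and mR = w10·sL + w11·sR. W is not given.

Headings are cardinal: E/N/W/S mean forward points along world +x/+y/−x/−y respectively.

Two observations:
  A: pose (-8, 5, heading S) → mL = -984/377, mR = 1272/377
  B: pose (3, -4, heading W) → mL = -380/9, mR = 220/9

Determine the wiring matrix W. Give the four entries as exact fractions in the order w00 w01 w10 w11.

obs A: pose=(-8,5,S) → sL=80/29, sR=16/13, mL=-984/377, mR=1272/377
obs B: pose=(3,-4,W) → sL=40/9, sR=40, mL=-380/9, mR=220/9
sensor matrix S = [[80/29, 16/13], [40/9, 40]]; det S = 355840/3393
solve [mL_A; mL_B] = S·[w00; w01] and [mR_A; mR_B] = S·[w10; w11]:
  w00 = -1/2, w01 = -1, w10 = 1, w11 = 1/2

-1/2 -1 1 1/2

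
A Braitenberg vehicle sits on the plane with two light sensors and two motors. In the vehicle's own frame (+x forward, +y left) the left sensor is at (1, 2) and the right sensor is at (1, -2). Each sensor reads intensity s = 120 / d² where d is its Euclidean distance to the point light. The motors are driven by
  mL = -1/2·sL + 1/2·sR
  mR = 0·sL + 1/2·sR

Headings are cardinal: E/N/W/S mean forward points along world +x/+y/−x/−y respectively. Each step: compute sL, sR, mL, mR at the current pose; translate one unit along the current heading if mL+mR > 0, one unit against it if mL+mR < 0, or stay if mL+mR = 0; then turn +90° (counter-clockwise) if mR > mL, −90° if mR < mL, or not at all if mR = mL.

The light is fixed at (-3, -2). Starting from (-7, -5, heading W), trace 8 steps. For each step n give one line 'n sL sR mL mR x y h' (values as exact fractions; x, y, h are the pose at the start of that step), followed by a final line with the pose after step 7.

0 12/5 60/13 72/65 30/13 -7 -5 W
1 24/5 24/13 -96/65 12/13 -8 -5 S
2 15/2 15/4 -15/8 15/8 -8 -4 E
3 12/5 12 24/5 6 -8 -4 N
4 8/3 120/37 32/111 60/37 -8 -3 W
5 6 30/17 -36/17 15/17 -9 -3 S
6 120/29 120/29 0 60/29 -9 -2 E
7 12/5 12 24/5 6 -8 -2 N
final -8 -1 W

n=0: pose=(-7,-5,W); sL=12/5, sR=60/13; mL=72/65, mR=30/13; mL+mR=222/65 → advance +1; mR−mL=6/5 → turn +1·90°
n=1: pose=(-8,-5,S); sL=24/5, sR=24/13; mL=-96/65, mR=12/13; mL+mR=-36/65 → advance -1; mR−mL=12/5 → turn +1·90°
n=2: pose=(-8,-4,E); sL=15/2, sR=15/4; mL=-15/8, mR=15/8; mL+mR=0 → advance +0; mR−mL=15/4 → turn +1·90°
n=3: pose=(-8,-4,N); sL=12/5, sR=12; mL=24/5, mR=6; mL+mR=54/5 → advance +1; mR−mL=6/5 → turn +1·90°
n=4: pose=(-8,-3,W); sL=8/3, sR=120/37; mL=32/111, mR=60/37; mL+mR=212/111 → advance +1; mR−mL=4/3 → turn +1·90°
n=5: pose=(-9,-3,S); sL=6, sR=30/17; mL=-36/17, mR=15/17; mL+mR=-21/17 → advance -1; mR−mL=3 → turn +1·90°
n=6: pose=(-9,-2,E); sL=120/29, sR=120/29; mL=0, mR=60/29; mL+mR=60/29 → advance +1; mR−mL=60/29 → turn +1·90°
n=7: pose=(-8,-2,N); sL=12/5, sR=12; mL=24/5, mR=6; mL+mR=54/5 → advance +1; mR−mL=6/5 → turn +1·90°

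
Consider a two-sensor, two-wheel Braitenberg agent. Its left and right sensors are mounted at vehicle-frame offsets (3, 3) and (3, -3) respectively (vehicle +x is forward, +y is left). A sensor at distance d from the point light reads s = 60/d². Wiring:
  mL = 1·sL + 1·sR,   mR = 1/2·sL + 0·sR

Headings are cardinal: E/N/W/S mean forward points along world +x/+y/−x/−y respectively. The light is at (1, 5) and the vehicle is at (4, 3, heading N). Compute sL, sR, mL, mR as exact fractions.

left sensor world pos  = (1, 6); dL² = 1
right sensor world pos = (7, 6); dR² = 37
sL = 60/1 = 60
sR = 60/37 = 60/37
mL = 1·sL + 1·sR = 2280/37
mR = 1/2·sL + 0·sR = 30

60 60/37 2280/37 30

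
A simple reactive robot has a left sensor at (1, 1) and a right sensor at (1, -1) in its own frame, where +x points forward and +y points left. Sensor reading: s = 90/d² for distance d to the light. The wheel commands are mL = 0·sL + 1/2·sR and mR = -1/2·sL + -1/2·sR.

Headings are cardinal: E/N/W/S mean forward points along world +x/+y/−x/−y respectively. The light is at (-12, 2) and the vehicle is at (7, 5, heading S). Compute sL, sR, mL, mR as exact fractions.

left sensor world pos  = (8, 4); dL² = 404
right sensor world pos = (6, 4); dR² = 328
sL = 90/404 = 45/202
sR = 90/328 = 45/164
mL = 0·sL + 1/2·sR = 45/328
mR = -1/2·sL + -1/2·sR = -8235/33128

45/202 45/164 45/328 -8235/33128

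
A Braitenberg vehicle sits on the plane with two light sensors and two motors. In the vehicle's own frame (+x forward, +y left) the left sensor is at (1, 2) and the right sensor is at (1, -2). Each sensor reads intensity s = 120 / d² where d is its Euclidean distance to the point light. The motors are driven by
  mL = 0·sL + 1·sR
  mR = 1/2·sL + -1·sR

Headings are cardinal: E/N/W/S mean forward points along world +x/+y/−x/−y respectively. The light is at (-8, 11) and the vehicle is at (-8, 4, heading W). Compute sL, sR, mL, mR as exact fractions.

60/41 60/13 60/13 -2070/533

left sensor world pos  = (-9, 2); dL² = 82
right sensor world pos = (-9, 6); dR² = 26
sL = 120/82 = 60/41
sR = 120/26 = 60/13
mL = 0·sL + 1·sR = 60/13
mR = 1/2·sL + -1·sR = -2070/533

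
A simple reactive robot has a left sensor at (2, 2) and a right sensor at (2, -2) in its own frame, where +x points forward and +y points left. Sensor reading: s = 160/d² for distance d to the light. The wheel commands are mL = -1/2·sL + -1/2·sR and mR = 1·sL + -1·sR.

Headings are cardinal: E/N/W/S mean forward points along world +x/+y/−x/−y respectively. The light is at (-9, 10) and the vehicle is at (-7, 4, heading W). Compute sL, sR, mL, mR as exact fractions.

left sensor world pos  = (-9, 2); dL² = 64
right sensor world pos = (-9, 6); dR² = 16
sL = 160/64 = 5/2
sR = 160/16 = 10
mL = -1/2·sL + -1/2·sR = -25/4
mR = 1·sL + -1·sR = -15/2

5/2 10 -25/4 -15/2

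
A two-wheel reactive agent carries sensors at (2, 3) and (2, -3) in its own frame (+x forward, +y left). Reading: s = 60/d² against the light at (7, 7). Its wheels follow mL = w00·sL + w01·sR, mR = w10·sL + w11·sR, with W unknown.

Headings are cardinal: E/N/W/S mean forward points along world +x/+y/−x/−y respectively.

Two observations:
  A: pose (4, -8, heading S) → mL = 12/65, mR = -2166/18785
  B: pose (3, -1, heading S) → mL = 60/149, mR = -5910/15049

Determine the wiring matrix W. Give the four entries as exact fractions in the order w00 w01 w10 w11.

0 1 -1 1/2

obs A: pose=(4,-8,S) → sL=60/289, sR=12/65, mL=12/65, mR=-2166/18785
obs B: pose=(3,-1,S) → sL=60/101, sR=60/149, mL=60/149, mR=-5910/15049
sensor matrix S = [[60/289, 12/65], [60/101, 60/149]]; det S = -1473984/56539093
solve [mL_A; mL_B] = S·[w00; w01] and [mR_A; mR_B] = S·[w10; w11]:
  w00 = 0, w01 = 1, w10 = -1, w11 = 1/2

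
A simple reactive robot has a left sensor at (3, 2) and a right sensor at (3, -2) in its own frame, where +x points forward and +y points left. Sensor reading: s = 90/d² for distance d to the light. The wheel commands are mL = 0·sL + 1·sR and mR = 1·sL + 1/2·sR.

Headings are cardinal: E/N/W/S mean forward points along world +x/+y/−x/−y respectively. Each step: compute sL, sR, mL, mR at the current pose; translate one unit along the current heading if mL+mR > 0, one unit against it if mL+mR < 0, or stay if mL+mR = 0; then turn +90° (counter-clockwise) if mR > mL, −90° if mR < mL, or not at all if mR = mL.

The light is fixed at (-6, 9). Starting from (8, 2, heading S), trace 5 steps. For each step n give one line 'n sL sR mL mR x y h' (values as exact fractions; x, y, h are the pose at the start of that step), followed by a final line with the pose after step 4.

0 45/178 45/122 45/122 9495/21716 8 2 S
1 18/65 90/389 90/389 9927/25285 8 1 E
2 45/97 45/157 45/157 18495/30458 9 1 N
3 2/5 90/169 90/169 563/845 9 2 W
4 45/178 45/122 45/122 9495/21716 8 2 S
final 8 1 E

n=0: pose=(8,2,S); sL=45/178, sR=45/122; mL=45/122, mR=9495/21716; mL+mR=17505/21716 → advance +1; mR−mL=1485/21716 → turn +1·90°
n=1: pose=(8,1,E); sL=18/65, sR=90/389; mL=90/389, mR=9927/25285; mL+mR=15777/25285 → advance +1; mR−mL=4077/25285 → turn +1·90°
n=2: pose=(9,1,N); sL=45/97, sR=45/157; mL=45/157, mR=18495/30458; mL+mR=27225/30458 → advance +1; mR−mL=9765/30458 → turn +1·90°
n=3: pose=(9,2,W); sL=2/5, sR=90/169; mL=90/169, mR=563/845; mL+mR=1013/845 → advance +1; mR−mL=113/845 → turn +1·90°
n=4: pose=(8,2,S); sL=45/178, sR=45/122; mL=45/122, mR=9495/21716; mL+mR=17505/21716 → advance +1; mR−mL=1485/21716 → turn +1·90°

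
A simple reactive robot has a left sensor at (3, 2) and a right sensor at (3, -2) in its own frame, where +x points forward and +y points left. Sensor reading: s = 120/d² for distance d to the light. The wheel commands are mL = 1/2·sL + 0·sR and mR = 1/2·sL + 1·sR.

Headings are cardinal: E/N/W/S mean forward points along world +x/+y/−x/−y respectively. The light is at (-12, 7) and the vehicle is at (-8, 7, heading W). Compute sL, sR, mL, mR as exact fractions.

24 24 12 36

left sensor world pos  = (-11, 5); dL² = 5
right sensor world pos = (-11, 9); dR² = 5
sL = 120/5 = 24
sR = 120/5 = 24
mL = 1/2·sL + 0·sR = 12
mR = 1/2·sL + 1·sR = 36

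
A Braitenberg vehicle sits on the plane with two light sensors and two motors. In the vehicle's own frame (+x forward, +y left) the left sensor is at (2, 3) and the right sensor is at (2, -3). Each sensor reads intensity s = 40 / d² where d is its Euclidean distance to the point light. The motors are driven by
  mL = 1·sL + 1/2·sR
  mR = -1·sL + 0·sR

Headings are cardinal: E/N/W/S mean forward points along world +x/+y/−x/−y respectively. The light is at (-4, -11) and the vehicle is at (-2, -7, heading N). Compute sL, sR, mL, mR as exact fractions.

40/37 40/61 3180/2257 -40/37

left sensor world pos  = (-5, -5); dL² = 37
right sensor world pos = (1, -5); dR² = 61
sL = 40/37 = 40/37
sR = 40/61 = 40/61
mL = 1·sL + 1/2·sR = 3180/2257
mR = -1·sL + 0·sR = -40/37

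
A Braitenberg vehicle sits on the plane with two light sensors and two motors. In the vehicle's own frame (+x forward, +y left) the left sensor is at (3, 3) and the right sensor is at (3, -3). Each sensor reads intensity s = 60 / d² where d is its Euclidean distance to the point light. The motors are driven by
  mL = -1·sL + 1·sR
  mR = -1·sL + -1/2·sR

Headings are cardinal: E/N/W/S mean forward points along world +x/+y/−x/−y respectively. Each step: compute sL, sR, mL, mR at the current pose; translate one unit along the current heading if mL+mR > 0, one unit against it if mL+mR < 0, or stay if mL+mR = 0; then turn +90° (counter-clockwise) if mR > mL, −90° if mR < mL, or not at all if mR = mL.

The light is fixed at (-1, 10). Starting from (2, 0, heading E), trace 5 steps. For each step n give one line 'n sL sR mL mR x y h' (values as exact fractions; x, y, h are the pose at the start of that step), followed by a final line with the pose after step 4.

n=0: pose=(2,0,E); sL=12/17, sR=12/41; mL=-288/697, mR=-594/697; mL+mR=-882/697 → advance -1; mR−mL=-18/41 → turn -1·90°
n=1: pose=(1,0,S); sL=30/97, sR=6/17; mL=72/1649, mR=-801/1649; mL+mR=-729/1649 → advance -1; mR−mL=-9/17 → turn -1·90°
n=2: pose=(1,1,W); sL=12/29, sR=60/37; mL=1296/1073, mR=-1314/1073; mL+mR=-18/1073 → advance -1; mR−mL=-90/37 → turn -1·90°
n=3: pose=(2,1,N); sL=5/3, sR=5/6; mL=-5/6, mR=-25/12; mL+mR=-35/12 → advance -1; mR−mL=-5/4 → turn -1·90°
n=4: pose=(2,0,E); sL=12/17, sR=12/41; mL=-288/697, mR=-594/697; mL+mR=-882/697 → advance -1; mR−mL=-18/41 → turn -1·90°

0 12/17 12/41 -288/697 -594/697 2 0 E
1 30/97 6/17 72/1649 -801/1649 1 0 S
2 12/29 60/37 1296/1073 -1314/1073 1 1 W
3 5/3 5/6 -5/6 -25/12 2 1 N
4 12/17 12/41 -288/697 -594/697 2 0 E
final 1 0 S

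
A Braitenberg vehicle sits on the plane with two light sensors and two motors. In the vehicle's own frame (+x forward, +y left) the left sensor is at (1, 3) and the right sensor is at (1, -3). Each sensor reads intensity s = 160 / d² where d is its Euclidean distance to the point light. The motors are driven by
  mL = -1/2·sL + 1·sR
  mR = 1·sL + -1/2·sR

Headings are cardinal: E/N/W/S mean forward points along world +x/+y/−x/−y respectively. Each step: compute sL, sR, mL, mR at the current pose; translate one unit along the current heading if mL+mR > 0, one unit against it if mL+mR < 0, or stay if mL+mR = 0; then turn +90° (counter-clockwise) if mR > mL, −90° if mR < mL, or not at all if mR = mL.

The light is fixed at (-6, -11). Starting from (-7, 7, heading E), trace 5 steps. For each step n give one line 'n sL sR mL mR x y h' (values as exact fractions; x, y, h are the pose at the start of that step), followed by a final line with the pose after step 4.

n=0: pose=(-7,7,E); sL=160/441, sR=32/45; mL=1168/2205, mR=16/2205; mL+mR=1184/2205 → advance +1; mR−mL=-128/245 → turn -1·90°
n=1: pose=(-6,7,S); sL=80/149, sR=80/149; mL=40/149, mR=40/149; mL+mR=80/149 → advance +1; mR−mL=0 → turn +0·90°
n=2: pose=(-6,6,S); sL=32/53, sR=32/53; mL=16/53, mR=16/53; mL+mR=32/53 → advance +1; mR−mL=0 → turn +0·90°
n=3: pose=(-6,5,S); sL=80/117, sR=80/117; mL=40/117, mR=40/117; mL+mR=80/117 → advance +1; mR−mL=0 → turn +0·90°
n=4: pose=(-6,4,S); sL=32/41, sR=32/41; mL=16/41, mR=16/41; mL+mR=32/41 → advance +1; mR−mL=0 → turn +0·90°

0 160/441 32/45 1168/2205 16/2205 -7 7 E
1 80/149 80/149 40/149 40/149 -6 7 S
2 32/53 32/53 16/53 16/53 -6 6 S
3 80/117 80/117 40/117 40/117 -6 5 S
4 32/41 32/41 16/41 16/41 -6 4 S
final -6 3 S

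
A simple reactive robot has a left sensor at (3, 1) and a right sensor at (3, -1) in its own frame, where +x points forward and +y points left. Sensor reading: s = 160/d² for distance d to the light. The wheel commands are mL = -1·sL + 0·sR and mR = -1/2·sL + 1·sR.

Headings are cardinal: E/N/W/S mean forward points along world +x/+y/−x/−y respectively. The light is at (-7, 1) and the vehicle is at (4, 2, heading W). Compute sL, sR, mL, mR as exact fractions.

left sensor world pos  = (1, 1); dL² = 64
right sensor world pos = (1, 3); dR² = 68
sL = 160/64 = 5/2
sR = 160/68 = 40/17
mL = -1·sL + 0·sR = -5/2
mR = -1/2·sL + 1·sR = 75/68

5/2 40/17 -5/2 75/68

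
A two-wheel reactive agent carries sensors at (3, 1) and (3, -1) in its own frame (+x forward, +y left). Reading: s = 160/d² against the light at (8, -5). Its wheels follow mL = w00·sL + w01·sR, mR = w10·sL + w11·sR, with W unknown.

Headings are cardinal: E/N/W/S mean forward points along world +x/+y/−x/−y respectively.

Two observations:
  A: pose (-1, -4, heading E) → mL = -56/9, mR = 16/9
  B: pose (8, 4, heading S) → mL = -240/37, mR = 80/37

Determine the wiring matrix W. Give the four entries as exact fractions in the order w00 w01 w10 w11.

obs A: pose=(-1,-4,E) → sL=4, sR=40/9, mL=-56/9, mR=16/9
obs B: pose=(8,4,S) → sL=160/37, sR=160/37, mL=-240/37, mR=80/37
sensor matrix S = [[4, 40/9], [160/37, 160/37]]; det S = -640/333
solve [mL_A; mL_B] = S·[w00; w01] and [mR_A; mR_B] = S·[w10; w11]:
  w00 = -1, w01 = -1/2, w10 = 1, w11 = -1/2

-1 -1/2 1 -1/2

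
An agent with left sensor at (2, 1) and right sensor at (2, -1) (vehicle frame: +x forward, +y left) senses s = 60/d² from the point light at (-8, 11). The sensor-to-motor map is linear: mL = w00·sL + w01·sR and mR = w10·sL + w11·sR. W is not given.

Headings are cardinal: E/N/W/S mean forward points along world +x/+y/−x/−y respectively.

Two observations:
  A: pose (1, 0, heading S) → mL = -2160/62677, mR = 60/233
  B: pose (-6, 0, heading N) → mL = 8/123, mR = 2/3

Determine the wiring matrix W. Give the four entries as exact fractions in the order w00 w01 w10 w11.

1 -1 0 1

obs A: pose=(1,0,S) → sL=60/269, sR=60/233, mL=-2160/62677, mR=60/233
obs B: pose=(-6,0,N) → sL=30/41, sR=2/3, mL=8/123, mR=2/3
sensor matrix S = [[60/269, 60/233], [30/41, 2/3]]; det S = -102080/2569757
solve [mL_A; mL_B] = S·[w00; w01] and [mR_A; mR_B] = S·[w10; w11]:
  w00 = 1, w01 = -1, w10 = 0, w11 = 1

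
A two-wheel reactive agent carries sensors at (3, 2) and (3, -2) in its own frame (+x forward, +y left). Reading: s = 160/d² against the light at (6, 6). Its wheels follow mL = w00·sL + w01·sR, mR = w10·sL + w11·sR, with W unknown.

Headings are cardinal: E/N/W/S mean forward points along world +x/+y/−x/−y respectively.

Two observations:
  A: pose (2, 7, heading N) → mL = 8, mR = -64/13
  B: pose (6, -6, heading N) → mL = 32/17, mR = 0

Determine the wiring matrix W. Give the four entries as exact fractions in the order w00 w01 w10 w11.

obs A: pose=(2,7,N) → sL=40/13, sR=8, mL=8, mR=-64/13
obs B: pose=(6,-6,N) → sL=32/17, sR=32/17, mL=32/17, mR=0
sensor matrix S = [[40/13, 8], [32/17, 32/17]]; det S = -2048/221
solve [mL_A; mL_B] = S·[w00; w01] and [mR_A; mR_B] = S·[w10; w11]:
  w00 = 0, w01 = 1, w10 = 1, w11 = -1

0 1 1 -1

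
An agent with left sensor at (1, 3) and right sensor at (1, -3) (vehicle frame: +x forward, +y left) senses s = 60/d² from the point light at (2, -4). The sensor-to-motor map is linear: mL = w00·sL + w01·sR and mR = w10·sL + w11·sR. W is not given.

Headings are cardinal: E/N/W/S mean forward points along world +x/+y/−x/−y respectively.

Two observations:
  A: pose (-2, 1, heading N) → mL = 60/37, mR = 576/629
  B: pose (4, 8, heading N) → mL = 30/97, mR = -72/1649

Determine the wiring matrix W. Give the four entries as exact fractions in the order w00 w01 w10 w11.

obs A: pose=(-2,1,N) → sL=12/17, sR=60/37, mL=60/37, mR=576/629
obs B: pose=(4,8,N) → sL=6/17, sR=30/97, mL=30/97, mR=-72/1649
sensor matrix S = [[12/17, 60/37], [6/17, 30/97]]; det S = -21600/61013
solve [mL_A; mL_B] = S·[w00; w01] and [mR_A; mR_B] = S·[w10; w11]:
  w00 = 0, w01 = 1, w10 = -1, w11 = 1

0 1 -1 1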